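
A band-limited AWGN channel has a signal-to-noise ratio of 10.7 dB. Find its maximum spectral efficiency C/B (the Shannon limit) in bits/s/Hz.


SNR_linear = 10^(10.7/10) = 11.749; C/B = log2(1 + SNR_linear) = log2(1 + 11.749) = 3.6723

3.6723 bits/s/Hz


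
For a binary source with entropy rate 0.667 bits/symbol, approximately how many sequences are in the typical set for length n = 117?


log2|A_typical| = nH = 117 * 0.667 = 78.039, so |A_typical| ~ 2^78.039 = 3.105e+23

3.105e+23


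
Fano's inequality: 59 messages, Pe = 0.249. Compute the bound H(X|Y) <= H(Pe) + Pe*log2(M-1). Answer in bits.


H(Pe) = -Pe*log2(Pe) - (1-Pe)*log2(1-Pe) = -0.249*log2(0.249) - 0.751*log2(0.751) = 0.499440 + 0.310250 = 0.8097. Pe*log2(M-1) = 0.249*log2(58) = 1.458637. Bound = H(Pe) + Pe*log2(M-1) = 0.499440 + 0.310250 + 1.458637 = 2.2683

2.2683 bits


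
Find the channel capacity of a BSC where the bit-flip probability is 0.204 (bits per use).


H(p) = -p*log2(p) - (1-p)*log2(1-p) = -0.204*log2(0.204) - 0.796*log2(0.796) = 0.467845 + 0.262011 = 0.7299. C = 1 - H(p) = 1 - 0.7299 = 0.2701

0.2701 bits


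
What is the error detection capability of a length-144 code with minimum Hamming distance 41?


Detection capability = d_min - 1 = 41 - 1 = 40

40 errors


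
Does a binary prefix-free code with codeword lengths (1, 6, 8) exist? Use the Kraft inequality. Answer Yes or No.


Kraft sum = sum(2^(-l_i)) = 0.5195, need <= 1. Result: satisfied (a binary prefix-free code with these lengths exists)

Yes


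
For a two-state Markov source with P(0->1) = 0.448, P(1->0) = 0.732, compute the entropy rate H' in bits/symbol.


Stationary distribution: pi_0 = p10/(p01+p10) = 0.6203, pi_1 = 0.3797. Entropy rate H' = pi_0*H(p01) + pi_1*H(p10) = 0.6203*0.9922 + 0.3797*0.8386 = 0.9339

0.9339 bits/symbol


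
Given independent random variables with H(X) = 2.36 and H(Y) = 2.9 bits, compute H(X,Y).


For independent variables, H(X,Y) = H(X) + H(Y) = 2.36 + 2.9 = 5.26

5.26 bits


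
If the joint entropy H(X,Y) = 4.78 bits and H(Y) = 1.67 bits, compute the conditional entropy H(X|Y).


H(X|Y) = H(X,Y) - H(Y) = 4.78 - 1.67 = 3.11

3.11 bits


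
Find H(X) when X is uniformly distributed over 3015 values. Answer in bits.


H = log2(n) = log2(3015) = 11.5579

11.5579 bits


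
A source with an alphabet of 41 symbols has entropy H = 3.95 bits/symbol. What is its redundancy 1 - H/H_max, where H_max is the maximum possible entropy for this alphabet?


H_max = log2(K) = log2(41) = 5.3576 bits/symbol. Redundancy = 1 - H/H_max = 1 - 3.95/5.3576 = 1 - 0.7373 = 0.2627

0.2627


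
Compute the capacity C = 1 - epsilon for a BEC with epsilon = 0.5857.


C = 1 - epsilon = 1 - 0.5857 = 0.4143

0.4143 bits


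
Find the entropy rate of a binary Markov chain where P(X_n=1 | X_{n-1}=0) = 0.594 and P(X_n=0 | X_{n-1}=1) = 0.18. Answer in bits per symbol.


Stationary distribution: pi_0 = p10/(p01+p10) = 0.2326, pi_1 = 0.7674. Entropy rate H' = pi_0*H(p01) + pi_1*H(p10) = 0.2326*0.9744 + 0.7674*0.6801 = 0.7485

0.7485 bits/symbol


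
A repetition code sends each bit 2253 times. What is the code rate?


Rate = k/n = 1/2253

1/2253


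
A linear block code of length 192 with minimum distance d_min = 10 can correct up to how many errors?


Correction capability = floor((d-1)/2) = floor((10-1)/2) = 4

4 errors


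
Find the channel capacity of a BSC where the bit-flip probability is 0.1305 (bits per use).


H(p) = -p*log2(p) - (1-p)*log2(1-p) = -0.1305*log2(0.1305) - 0.8695*log2(0.8695) = 0.383393 + 0.175415 = 0.5588. C = 1 - H(p) = 1 - 0.5588 = 0.4412

0.4412 bits


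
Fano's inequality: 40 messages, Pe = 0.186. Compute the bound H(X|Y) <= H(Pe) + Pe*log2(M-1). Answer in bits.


H(Pe) = -Pe*log2(Pe) - (1-Pe)*log2(1-Pe) = -0.186*log2(0.186) - 0.814*log2(0.814) = 0.451352 + 0.241676 = 0.693. Pe*log2(M-1) = 0.186*log2(39) = 0.983085. Bound = H(Pe) + Pe*log2(M-1) = 0.451352 + 0.241676 + 0.983085 = 1.6761

1.6761 bits


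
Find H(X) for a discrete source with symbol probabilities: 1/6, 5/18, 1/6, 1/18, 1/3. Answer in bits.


H = -sum(p_i * log2(p_i)). Terms: -(1/6)*log2(1/6) = 0.430827; -(5/18)*log2(5/18) = 0.513332; -(1/6)*log2(1/6) = 0.430827; -(1/18)*log2(1/18) = 0.231663; -(1/3)*log2(1/3) = 0.528321. H = 0.430827 + 0.513332 + 0.430827 + 0.231663 + 0.528321 = 2.135

2.135 bits


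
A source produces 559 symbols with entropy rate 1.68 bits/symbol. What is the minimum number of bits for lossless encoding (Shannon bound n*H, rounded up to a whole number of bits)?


Minimum bits >= n * H = 559 * 1.68 = 939.12, rounded up to a whole number of bits = 940

940 bits


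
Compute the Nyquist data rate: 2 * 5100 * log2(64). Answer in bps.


Rate = 2 * B * log2(M) = 2 * 5100 * 6.0 = 61200.0

61200.0 bps


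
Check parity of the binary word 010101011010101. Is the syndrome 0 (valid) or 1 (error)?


Syndrome = XOR of all bits = 0 XOR 1 XOR 0 XOR 1 XOR 0 XOR 1 XOR 0 XOR 1 XOR 1 XOR 0 XOR 1 XOR 0 XOR 1 XOR 0 XOR 1 = 0

0


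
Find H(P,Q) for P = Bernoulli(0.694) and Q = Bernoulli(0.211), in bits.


H(P,Q) = -p*log2(q) - (1-p)*log2(1-q). -0.694*log2(0.211) = 1.557811; -0.306*log2(0.789) = 0.104622. H(P,Q) = 1.557811 + 0.104622 = 1.6624

1.6624 bits


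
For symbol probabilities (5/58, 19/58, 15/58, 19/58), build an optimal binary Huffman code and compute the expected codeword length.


Huffman construction (repeatedly merge the two least-probable nodes; each merge adds 1 bit to every symbol beneath it): 5/58 + 15/58 = 10/29; 19/58 + 19/58 = 19/29; 10/29 + 19/29 = 1. Resulting codeword lengths (in the order the probabilities were given): (2, 2, 2, 2). L_avg = sum(p_i * l_i) = 5/58*2 + 19/58*2 + 15/58*2 + 19/58*2 = 2

2.0 bits


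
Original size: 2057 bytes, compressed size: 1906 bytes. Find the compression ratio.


Ratio = original / compressed = 2057 / 1906 = 1.0792

1.0792


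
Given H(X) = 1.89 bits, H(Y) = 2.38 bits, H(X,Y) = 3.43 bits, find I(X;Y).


I(X;Y) = H(X) + H(Y) - H(X,Y) = 1.89 + 2.38 - 3.43 = 0.84

0.84 bits


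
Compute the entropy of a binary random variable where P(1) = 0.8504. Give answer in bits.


H = -p*log2(p) - (1-p)*log2(1-p). -0.8504*log2(0.8504) = 0.198812; -0.1496*log2(0.1496) = 0.410026. H = 0.198812 + 0.410026 = 0.6088

0.6088 bits


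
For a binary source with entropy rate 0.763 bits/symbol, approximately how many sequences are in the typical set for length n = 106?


log2|A_typical| = nH = 106 * 0.763 = 80.878, so |A_typical| ~ 2^80.878 = 2.222e+24

2.222e+24


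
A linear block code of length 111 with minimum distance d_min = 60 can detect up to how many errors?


Detection capability = d_min - 1 = 60 - 1 = 59

59 errors


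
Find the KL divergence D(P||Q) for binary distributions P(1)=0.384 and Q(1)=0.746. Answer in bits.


KL = p*log2(p/q) + (1-p)*log2((1-p)/(1-q)) = 0.384*log2(0.384/0.746) + 0.616*log2(0.616/0.254) = 0.4194

0.4194 bits


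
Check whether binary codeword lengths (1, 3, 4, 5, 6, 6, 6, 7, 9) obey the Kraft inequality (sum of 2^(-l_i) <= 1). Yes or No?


Kraft sum = sum(2^(-l_i)) = 0.7754, need <= 1. Result: satisfied (a binary prefix-free code with these lengths exists)

Yes


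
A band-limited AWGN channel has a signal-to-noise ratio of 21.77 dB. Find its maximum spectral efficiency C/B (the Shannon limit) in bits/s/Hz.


SNR_linear = 10^(21.77/10) = 150.3142; C/B = log2(1 + SNR_linear) = log2(1 + 150.3142) = 7.2414

7.2414 bits/s/Hz


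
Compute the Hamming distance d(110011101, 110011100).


Count differing positions: . . . . . . . . ^ = 1 differences

1


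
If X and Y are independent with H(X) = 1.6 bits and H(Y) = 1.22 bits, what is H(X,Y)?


For independent variables, H(X,Y) = H(X) + H(Y) = 1.6 + 1.22 = 2.82

2.82 bits


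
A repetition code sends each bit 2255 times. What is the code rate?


Rate = k/n = 1/2255

1/2255


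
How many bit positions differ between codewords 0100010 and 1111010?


Count differing positions: ^ . ^ ^ . . . = 3 differences

3


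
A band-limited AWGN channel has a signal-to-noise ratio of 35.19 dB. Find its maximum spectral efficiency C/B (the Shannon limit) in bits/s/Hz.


SNR_linear = 10^(35.19/10) = 3303.6954; C/B = log2(1 + SNR_linear) = log2(1 + 3303.6954) = 11.6903

11.6903 bits/s/Hz


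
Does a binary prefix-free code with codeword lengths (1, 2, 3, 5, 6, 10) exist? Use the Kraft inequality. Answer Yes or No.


Kraft sum = sum(2^(-l_i)) = 0.9229, need <= 1. Result: satisfied (a binary prefix-free code with these lengths exists)

Yes


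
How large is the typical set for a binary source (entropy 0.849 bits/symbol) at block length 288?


log2|A_typical| = nH = 288 * 0.849 = 244.512, so |A_typical| ~ 2^244.512 = 4.031e+73

4.031e+73


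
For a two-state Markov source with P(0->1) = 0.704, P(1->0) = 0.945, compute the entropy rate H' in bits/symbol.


Stationary distribution: pi_0 = p10/(p01+p10) = 0.5731, pi_1 = 0.4269. Entropy rate H' = pi_0*H(p01) + pi_1*H(p10) = 0.5731*0.8763 + 0.4269*0.3073 = 0.6334

0.6334 bits/symbol


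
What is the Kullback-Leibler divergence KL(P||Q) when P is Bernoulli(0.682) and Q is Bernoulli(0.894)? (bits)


KL = p*log2(p/q) + (1-p)*log2((1-p)/(1-q)) = 0.682*log2(0.682/0.894) + 0.318*log2(0.318/0.106) = 0.2377

0.2377 bits


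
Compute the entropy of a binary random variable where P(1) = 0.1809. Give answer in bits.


H = -p*log2(p) - (1-p)*log2(1-p). -0.1809*log2(0.1809) = 0.446232; -0.8191*log2(0.8191) = 0.235809. H = 0.446232 + 0.235809 = 0.682

0.682 bits


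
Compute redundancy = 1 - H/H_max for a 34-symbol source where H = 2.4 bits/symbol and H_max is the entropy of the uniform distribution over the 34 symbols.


H_max = log2(K) = log2(34) = 5.0875 bits/symbol. Redundancy = 1 - H/H_max = 1 - 2.4/5.0875 = 1 - 0.4717 = 0.5283

0.5283


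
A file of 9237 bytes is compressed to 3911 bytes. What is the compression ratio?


Ratio = original / compressed = 9237 / 3911 = 2.3618

2.3618


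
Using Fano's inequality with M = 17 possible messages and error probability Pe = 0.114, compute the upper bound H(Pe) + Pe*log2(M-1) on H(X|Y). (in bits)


H(Pe) = -Pe*log2(Pe) - (1-Pe)*log2(1-Pe) = -0.114*log2(0.114) - 0.886*log2(0.886) = 0.357150 + 0.154715 = 0.5119. Pe*log2(M-1) = 0.114*log2(16) = 0.456000. Bound = H(Pe) + Pe*log2(M-1) = 0.357150 + 0.154715 + 0.456000 = 0.9679

0.9679 bits


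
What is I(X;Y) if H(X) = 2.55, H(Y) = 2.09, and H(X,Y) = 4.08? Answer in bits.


I(X;Y) = H(X) + H(Y) - H(X,Y) = 2.55 + 2.09 - 4.08 = 0.56

0.56 bits


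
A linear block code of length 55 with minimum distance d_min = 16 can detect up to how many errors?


Detection capability = d_min - 1 = 16 - 1 = 15

15 errors


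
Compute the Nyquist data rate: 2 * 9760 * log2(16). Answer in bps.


Rate = 2 * B * log2(M) = 2 * 9760 * 4.0 = 78080.0

78080.0 bps


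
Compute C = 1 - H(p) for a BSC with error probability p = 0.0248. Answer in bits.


H(p) = -p*log2(p) - (1-p)*log2(1-p) = -0.0248*log2(0.0248) - 0.9752*log2(0.9752) = 0.132271 + 0.035331 = 0.1676. C = 1 - H(p) = 1 - 0.1676 = 0.8324

0.8324 bits


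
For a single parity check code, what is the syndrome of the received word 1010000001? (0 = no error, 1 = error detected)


Syndrome = XOR of all bits = 1 XOR 0 XOR 1 XOR 0 XOR 0 XOR 0 XOR 0 XOR 0 XOR 0 XOR 1 = 1

1


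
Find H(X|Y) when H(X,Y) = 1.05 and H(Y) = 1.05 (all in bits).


H(X|Y) = H(X,Y) - H(Y) = 1.05 - 1.05 = 0.0

0.0 bits


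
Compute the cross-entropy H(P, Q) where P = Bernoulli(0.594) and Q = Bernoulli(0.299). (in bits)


H(P,Q) = -p*log2(q) - (1-p)*log2(1-q). -0.594*log2(0.299) = 1.034619; -0.406*log2(0.701) = 0.208081. H(P,Q) = 1.034619 + 0.208081 = 1.2427

1.2427 bits


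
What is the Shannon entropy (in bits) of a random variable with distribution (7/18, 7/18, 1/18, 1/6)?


H = -sum(p_i * log2(p_i)). Terms: -(7/18)*log2(7/18) = 0.529888; -(7/18)*log2(7/18) = 0.529888; -(1/18)*log2(1/18) = 0.231663; -(1/6)*log2(1/6) = 0.430827. H = 0.529888 + 0.529888 + 0.231663 + 0.430827 = 1.7223

1.7223 bits


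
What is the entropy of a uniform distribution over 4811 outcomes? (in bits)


H = log2(n) = log2(4811) = 12.2321

12.2321 bits


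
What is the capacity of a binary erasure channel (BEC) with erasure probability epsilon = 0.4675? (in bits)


C = 1 - epsilon = 1 - 0.4675 = 0.5325

0.5325 bits


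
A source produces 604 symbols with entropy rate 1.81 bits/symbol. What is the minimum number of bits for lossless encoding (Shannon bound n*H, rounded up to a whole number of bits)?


Minimum bits >= n * H = 604 * 1.81 = 1093.24, rounded up to a whole number of bits = 1094

1094 bits


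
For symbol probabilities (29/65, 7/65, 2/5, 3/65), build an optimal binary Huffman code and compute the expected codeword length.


Huffman construction (repeatedly merge the two least-probable nodes; each merge adds 1 bit to every symbol beneath it): 3/65 + 7/65 = 2/13; 2/13 + 2/5 = 36/65; 29/65 + 36/65 = 1. Resulting codeword lengths (in the order the probabilities were given): (1, 3, 2, 3). L_avg = sum(p_i * l_i) = 29/65*1 + 7/65*3 + 2/5*2 + 3/65*3 = 111/65 = 1.7077

1.7077 bits


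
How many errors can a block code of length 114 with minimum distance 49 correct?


Correction capability = floor((d-1)/2) = floor((49-1)/2) = 24

24 errors


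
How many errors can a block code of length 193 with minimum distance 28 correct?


Correction capability = floor((d-1)/2) = floor((28-1)/2) = 13

13 errors


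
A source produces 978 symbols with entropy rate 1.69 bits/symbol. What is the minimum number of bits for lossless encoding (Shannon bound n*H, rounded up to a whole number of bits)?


Minimum bits >= n * H = 978 * 1.69 = 1652.82, rounded up to a whole number of bits = 1653

1653 bits


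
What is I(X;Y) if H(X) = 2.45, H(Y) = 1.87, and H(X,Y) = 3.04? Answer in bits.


I(X;Y) = H(X) + H(Y) - H(X,Y) = 2.45 + 1.87 - 3.04 = 1.28

1.28 bits


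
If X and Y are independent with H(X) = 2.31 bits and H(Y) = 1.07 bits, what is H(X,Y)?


For independent variables, H(X,Y) = H(X) + H(Y) = 2.31 + 1.07 = 3.38

3.38 bits


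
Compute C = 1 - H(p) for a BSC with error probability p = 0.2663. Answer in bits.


H(p) = -p*log2(p) - (1-p)*log2(1-p) = -0.2663*log2(0.2663) - 0.7337*log2(0.7337) = 0.508334 + 0.327772 = 0.8361. C = 1 - H(p) = 1 - 0.8361 = 0.1639

0.1639 bits


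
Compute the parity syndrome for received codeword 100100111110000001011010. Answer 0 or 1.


Syndrome = XOR of all bits = 1 XOR 0 XOR 0 XOR 1 XOR 0 XOR 0 XOR 1 XOR 1 XOR 1 XOR 1 XOR 1 XOR 0 XOR 0 XOR 0 XOR 0 XOR 0 XOR 0 XOR 1 XOR 0 XOR 1 XOR 1 XOR 0 XOR 1 XOR 0 = 1

1


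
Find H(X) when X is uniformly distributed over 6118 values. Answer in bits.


H = log2(n) = log2(6118) = 12.5788

12.5788 bits


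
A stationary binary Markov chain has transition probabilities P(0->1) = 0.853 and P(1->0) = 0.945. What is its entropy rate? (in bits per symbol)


Stationary distribution: pi_0 = p10/(p01+p10) = 0.5256, pi_1 = 0.4744. Entropy rate H' = pi_0*H(p01) + pi_1*H(p10) = 0.5256*0.6023 + 0.4744*0.3073 = 0.4623

0.4623 bits/symbol


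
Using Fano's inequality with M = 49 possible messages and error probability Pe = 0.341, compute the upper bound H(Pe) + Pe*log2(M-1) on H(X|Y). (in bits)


H(Pe) = -Pe*log2(Pe) - (1-Pe)*log2(1-Pe) = -0.341*log2(0.341) - 0.659*log2(0.659) = 0.529285 + 0.396487 = 0.9258. Pe*log2(M-1) = 0.341*log2(48) = 1.904472. Bound = H(Pe) + Pe*log2(M-1) = 0.529285 + 0.396487 + 1.904472 = 2.8302

2.8302 bits


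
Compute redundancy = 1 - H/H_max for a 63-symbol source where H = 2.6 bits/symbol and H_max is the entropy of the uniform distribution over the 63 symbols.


H_max = log2(K) = log2(63) = 5.9773 bits/symbol. Redundancy = 1 - H/H_max = 1 - 2.6/5.9773 = 1 - 0.435 = 0.565

0.565


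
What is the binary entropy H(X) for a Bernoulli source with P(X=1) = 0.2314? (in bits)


H = -p*log2(p) - (1-p)*log2(1-p). -0.2314*log2(0.2314) = 0.488610; -0.7686*log2(0.7686) = 0.291834. H = 0.488610 + 0.291834 = 0.7804

0.7804 bits


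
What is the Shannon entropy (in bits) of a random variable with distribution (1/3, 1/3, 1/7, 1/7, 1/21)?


H = -sum(p_i * log2(p_i)). Terms: -(1/3)*log2(1/3) = 0.528321; -(1/3)*log2(1/3) = 0.528321; -(1/7)*log2(1/7) = 0.401051; -(1/7)*log2(1/7) = 0.401051; -(1/21)*log2(1/21) = 0.209158. H = 0.528321 + 0.528321 + 0.401051 + 0.401051 + 0.209158 = 2.0679

2.0679 bits


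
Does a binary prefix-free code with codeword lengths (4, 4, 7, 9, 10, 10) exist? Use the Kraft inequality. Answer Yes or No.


Kraft sum = sum(2^(-l_i)) = 0.1367, need <= 1. Result: satisfied (a binary prefix-free code with these lengths exists)

Yes


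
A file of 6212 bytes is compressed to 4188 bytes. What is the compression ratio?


Ratio = original / compressed = 6212 / 4188 = 1.4833

1.4833


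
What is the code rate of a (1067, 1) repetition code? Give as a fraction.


Rate = k/n = 1/1067

1/1067


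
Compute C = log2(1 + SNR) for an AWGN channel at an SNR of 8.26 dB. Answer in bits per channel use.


SNR_linear = 10^(8.26/10) = 6.6988; C = log2(1 + SNR_linear) = log2(1 + 6.6988) = 2.9446

2.9446 bits/channel use


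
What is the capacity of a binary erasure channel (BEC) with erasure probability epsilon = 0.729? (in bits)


C = 1 - epsilon = 1 - 0.729 = 0.271

0.271 bits


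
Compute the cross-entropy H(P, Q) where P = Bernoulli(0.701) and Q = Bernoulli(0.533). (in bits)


H(P,Q) = -p*log2(q) - (1-p)*log2(1-q). -0.701*log2(0.533) = 0.636363; -0.299*log2(0.467) = 0.328453. H(P,Q) = 0.636363 + 0.328453 = 0.9648

0.9648 bits


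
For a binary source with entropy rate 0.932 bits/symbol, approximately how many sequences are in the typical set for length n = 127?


log2|A_typical| = nH = 127 * 0.932 = 118.364, so |A_typical| ~ 2^118.364 = 4.277e+35

4.277e+35


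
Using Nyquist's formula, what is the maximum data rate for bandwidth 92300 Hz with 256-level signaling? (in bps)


Rate = 2 * B * log2(M) = 2 * 92300 * 8.0 = 1476800.0

1476800.0 bps


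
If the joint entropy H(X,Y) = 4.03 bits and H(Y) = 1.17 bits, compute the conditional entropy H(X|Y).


H(X|Y) = H(X,Y) - H(Y) = 4.03 - 1.17 = 2.86

2.86 bits


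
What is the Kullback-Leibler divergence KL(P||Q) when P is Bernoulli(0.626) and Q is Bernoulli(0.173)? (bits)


KL = p*log2(p/q) + (1-p)*log2((1-p)/(1-q)) = 0.626*log2(0.626/0.173) + 0.374*log2(0.374/0.827) = 0.7333

0.7333 bits


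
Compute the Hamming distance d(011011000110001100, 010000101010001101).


Count differing positions: . . ^ . ^ ^ ^ . ^ ^ . . . . . . . ^ = 7 differences

7


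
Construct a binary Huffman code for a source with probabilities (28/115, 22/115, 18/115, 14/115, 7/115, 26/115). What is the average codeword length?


Huffman construction (repeatedly merge the two least-probable nodes; each merge adds 1 bit to every symbol beneath it): 7/115 + 14/115 = 21/115; 18/115 + 21/115 = 39/115; 22/115 + 26/115 = 48/115; 28/115 + 39/115 = 67/115; 48/115 + 67/115 = 1. Resulting codeword lengths (in the order the probabilities were given): (2, 2, 3, 4, 4, 2). L_avg = sum(p_i * l_i) = 28/115*2 + 22/115*2 + 18/115*3 + 14/115*4 + 7/115*4 + 26/115*2 = 58/23 = 2.5217

2.5217 bits


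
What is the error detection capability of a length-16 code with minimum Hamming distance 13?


Detection capability = d_min - 1 = 13 - 1 = 12

12 errors


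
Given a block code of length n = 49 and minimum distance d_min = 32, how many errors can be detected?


Detection capability = d_min - 1 = 32 - 1 = 31

31 errors


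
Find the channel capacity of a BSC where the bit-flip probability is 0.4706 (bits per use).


H(p) = -p*log2(p) - (1-p)*log2(1-p) = -0.4706*log2(0.4706) - 0.5294*log2(0.5294) = 0.511743 + 0.485762 = 0.9975. C = 1 - H(p) = 1 - 0.9975 = 0.0025

0.0025 bits


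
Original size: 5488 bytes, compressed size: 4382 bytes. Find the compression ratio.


Ratio = original / compressed = 5488 / 4382 = 1.2524

1.2524


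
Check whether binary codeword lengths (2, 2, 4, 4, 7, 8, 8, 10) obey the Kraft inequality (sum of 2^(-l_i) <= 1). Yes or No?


Kraft sum = sum(2^(-l_i)) = 0.6416, need <= 1. Result: satisfied (a binary prefix-free code with these lengths exists)

Yes


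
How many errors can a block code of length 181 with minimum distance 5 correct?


Correction capability = floor((d-1)/2) = floor((5-1)/2) = 2

2 errors


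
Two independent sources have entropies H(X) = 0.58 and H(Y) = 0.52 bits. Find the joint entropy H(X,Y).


For independent variables, H(X,Y) = H(X) + H(Y) = 0.58 + 0.52 = 1.1

1.1 bits


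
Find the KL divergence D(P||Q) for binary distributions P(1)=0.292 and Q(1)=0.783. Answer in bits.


KL = p*log2(p/q) + (1-p)*log2((1-p)/(1-q)) = 0.292*log2(0.292/0.783) + 0.708*log2(0.708/0.217) = 0.7924

0.7924 bits


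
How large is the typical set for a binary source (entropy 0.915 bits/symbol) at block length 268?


log2|A_typical| = nH = 268 * 0.915 = 245.22, so |A_typical| ~ 2^245.22 = 6.585e+73

6.585e+73


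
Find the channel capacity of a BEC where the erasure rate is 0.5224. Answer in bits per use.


C = 1 - epsilon = 1 - 0.5224 = 0.4776

0.4776 bits


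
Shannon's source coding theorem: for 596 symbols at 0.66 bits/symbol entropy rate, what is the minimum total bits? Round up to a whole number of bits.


Minimum bits >= n * H = 596 * 0.66 = 393.36, rounded up to a whole number of bits = 394

394 bits


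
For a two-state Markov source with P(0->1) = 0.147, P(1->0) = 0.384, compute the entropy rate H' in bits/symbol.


Stationary distribution: pi_0 = p10/(p01+p10) = 0.7232, pi_1 = 0.2768. Entropy rate H' = pi_0*H(p01) + pi_1*H(p10) = 0.7232*0.6023 + 0.2768*0.9608 = 0.7015

0.7015 bits/symbol


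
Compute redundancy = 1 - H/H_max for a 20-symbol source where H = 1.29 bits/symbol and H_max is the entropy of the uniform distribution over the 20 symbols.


H_max = log2(K) = log2(20) = 4.3219 bits/symbol. Redundancy = 1 - H/H_max = 1 - 1.29/4.3219 = 1 - 0.2985 = 0.7015

0.7015


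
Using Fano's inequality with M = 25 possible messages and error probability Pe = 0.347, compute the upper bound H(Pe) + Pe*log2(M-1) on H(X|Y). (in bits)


H(Pe) = -Pe*log2(Pe) - (1-Pe)*log2(1-Pe) = -0.347*log2(0.347) - 0.653*log2(0.653) = 0.529866 + 0.401494 = 0.9314. Pe*log2(M-1) = 0.347*log2(24) = 1.590982. Bound = H(Pe) + Pe*log2(M-1) = 0.529866 + 0.401494 + 1.590982 = 2.5223

2.5223 bits


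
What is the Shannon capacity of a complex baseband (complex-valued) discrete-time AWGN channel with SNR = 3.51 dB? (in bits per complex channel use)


SNR_linear = 10^(3.51/10) = 2.2439; C = log2(1 + SNR_linear) = log2(1 + 2.2439) = 1.6977

1.6977 bits/channel use


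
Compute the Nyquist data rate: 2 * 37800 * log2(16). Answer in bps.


Rate = 2 * B * log2(M) = 2 * 37800 * 4.0 = 302400.0

302400.0 bps


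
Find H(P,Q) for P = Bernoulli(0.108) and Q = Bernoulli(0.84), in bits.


H(P,Q) = -p*log2(q) - (1-p)*log2(1-q). -0.108*log2(0.84) = 0.027166; -0.892*log2(0.16) = 2.358320. H(P,Q) = 0.027166 + 2.358320 = 2.3855

2.3855 bits


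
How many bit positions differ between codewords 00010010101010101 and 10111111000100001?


Count differing positions: ^ . ^ . ^ ^ . ^ ^ . ^ ^ ^ . ^ . . = 10 differences

10


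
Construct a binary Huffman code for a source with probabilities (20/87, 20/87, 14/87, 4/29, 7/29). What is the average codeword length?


Huffman construction (repeatedly merge the two least-probable nodes; each merge adds 1 bit to every symbol beneath it): 4/29 + 14/87 = 26/87; 20/87 + 20/87 = 40/87; 7/29 + 26/87 = 47/87; 40/87 + 47/87 = 1. Resulting codeword lengths (in the order the probabilities were given): (2, 2, 3, 3, 2). L_avg = sum(p_i * l_i) = 20/87*2 + 20/87*2 + 14/87*3 + 4/29*3 + 7/29*2 = 200/87 = 2.2989

2.2989 bits


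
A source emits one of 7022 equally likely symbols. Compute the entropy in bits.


H = log2(n) = log2(7022) = 12.7777

12.7777 bits


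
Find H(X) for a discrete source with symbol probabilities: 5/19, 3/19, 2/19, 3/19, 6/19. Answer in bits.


H = -sum(p_i * log2(p_i)). Terms: -(5/19)*log2(5/19) = 0.506842; -(3/19)*log2(3/19) = 0.420468; -(2/19)*log2(2/19) = 0.341887; -(3/19)*log2(3/19) = 0.420468; -(6/19)*log2(6/19) = 0.525147. H = 0.506842 + 0.420468 + 0.341887 + 0.420468 + 0.525147 = 2.2148

2.2148 bits


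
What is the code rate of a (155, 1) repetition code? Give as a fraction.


Rate = k/n = 1/155

1/155


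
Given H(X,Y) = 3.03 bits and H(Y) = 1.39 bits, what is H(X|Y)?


H(X|Y) = H(X,Y) - H(Y) = 3.03 - 1.39 = 1.64

1.64 bits


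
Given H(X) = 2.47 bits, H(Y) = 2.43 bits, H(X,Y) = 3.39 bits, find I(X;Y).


I(X;Y) = H(X) + H(Y) - H(X,Y) = 2.47 + 2.43 - 3.39 = 1.51

1.51 bits


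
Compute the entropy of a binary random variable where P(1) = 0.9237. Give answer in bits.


H = -p*log2(p) - (1-p)*log2(1-p). -0.9237*log2(0.9237) = 0.105767; -0.0763*log2(0.0763) = 0.283239. H = 0.105767 + 0.283239 = 0.389

0.389 bits


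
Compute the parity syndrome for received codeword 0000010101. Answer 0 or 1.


Syndrome = XOR of all bits = 0 XOR 0 XOR 0 XOR 0 XOR 0 XOR 1 XOR 0 XOR 1 XOR 0 XOR 1 = 1

1


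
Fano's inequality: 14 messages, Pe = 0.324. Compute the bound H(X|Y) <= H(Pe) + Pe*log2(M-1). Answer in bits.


H(Pe) = -Pe*log2(Pe) - (1-Pe)*log2(1-Pe) = -0.324*log2(0.324) - 0.676*log2(0.676) = 0.526803 + 0.381876 = 0.9087. Pe*log2(M-1) = 0.324*log2(13) = 1.198942. Bound = H(Pe) + Pe*log2(M-1) = 0.526803 + 0.381876 + 1.198942 = 2.1076

2.1076 bits


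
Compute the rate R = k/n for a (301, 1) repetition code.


Rate = k/n = 1/301

1/301


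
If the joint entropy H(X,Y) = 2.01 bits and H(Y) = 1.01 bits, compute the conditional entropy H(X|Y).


H(X|Y) = H(X,Y) - H(Y) = 2.01 - 1.01 = 1.0

1.0 bits


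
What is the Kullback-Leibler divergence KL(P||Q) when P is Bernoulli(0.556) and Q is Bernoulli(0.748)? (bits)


KL = p*log2(p/q) + (1-p)*log2((1-p)/(1-q)) = 0.556*log2(0.556/0.748) + 0.444*log2(0.444/0.252) = 0.1249

0.1249 bits


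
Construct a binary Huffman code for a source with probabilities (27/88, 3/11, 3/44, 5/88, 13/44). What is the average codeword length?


Huffman construction (repeatedly merge the two least-probable nodes; each merge adds 1 bit to every symbol beneath it): 5/88 + 3/44 = 1/8; 1/8 + 3/11 = 35/88; 13/44 + 27/88 = 53/88; 35/88 + 53/88 = 1. Resulting codeword lengths (in the order the probabilities were given): (2, 2, 3, 3, 2). L_avg = sum(p_i * l_i) = 27/88*2 + 3/11*2 + 3/44*3 + 5/88*3 + 13/44*2 = 17/8 = 2.125

2.125 bits


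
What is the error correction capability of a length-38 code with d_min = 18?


Correction capability = floor((d-1)/2) = floor((18-1)/2) = 8

8 errors


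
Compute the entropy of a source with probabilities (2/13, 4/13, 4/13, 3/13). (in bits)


H = -sum(p_i * log2(p_i)). Terms: -(2/13)*log2(2/13) = 0.415452; -(4/13)*log2(4/13) = 0.523212; -(4/13)*log2(4/13) = 0.523212; -(3/13)*log2(3/13) = 0.488187. H = 0.415452 + 0.523212 + 0.523212 + 0.488187 = 1.9501

1.9501 bits


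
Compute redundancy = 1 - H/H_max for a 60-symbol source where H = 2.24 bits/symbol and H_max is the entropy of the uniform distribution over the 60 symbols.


H_max = log2(K) = log2(60) = 5.9069 bits/symbol. Redundancy = 1 - H/H_max = 1 - 2.24/5.9069 = 1 - 0.3792 = 0.6208

0.6208


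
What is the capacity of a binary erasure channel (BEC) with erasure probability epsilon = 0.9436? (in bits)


C = 1 - epsilon = 1 - 0.9436 = 0.0564

0.0564 bits


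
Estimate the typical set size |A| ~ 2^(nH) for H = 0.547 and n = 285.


log2|A_typical| = nH = 285 * 0.547 = 155.895, so |A_typical| ~ 2^155.895 = 8.493e+46

8.493e+46


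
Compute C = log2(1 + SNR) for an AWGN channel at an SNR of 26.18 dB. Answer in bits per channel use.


SNR_linear = 10^(26.18/10) = 414.954; C = log2(1 + SNR_linear) = log2(1 + 414.954) = 8.7003

8.7003 bits/channel use


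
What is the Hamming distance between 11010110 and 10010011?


Count differing positions: . ^ . . . ^ . ^ = 3 differences

3


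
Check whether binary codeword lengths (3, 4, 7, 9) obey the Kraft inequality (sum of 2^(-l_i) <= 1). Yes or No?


Kraft sum = sum(2^(-l_i)) = 0.1973, need <= 1. Result: satisfied (a binary prefix-free code with these lengths exists)

Yes


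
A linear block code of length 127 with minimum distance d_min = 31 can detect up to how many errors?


Detection capability = d_min - 1 = 31 - 1 = 30

30 errors


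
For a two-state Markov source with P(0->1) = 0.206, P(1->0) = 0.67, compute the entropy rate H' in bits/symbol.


Stationary distribution: pi_0 = p10/(p01+p10) = 0.7648, pi_1 = 0.2352. Entropy rate H' = pi_0*H(p01) + pi_1*H(p10) = 0.7648*0.7338 + 0.2352*0.9149 = 0.7764

0.7764 bits/symbol


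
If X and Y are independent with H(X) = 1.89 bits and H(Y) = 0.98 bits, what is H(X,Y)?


For independent variables, H(X,Y) = H(X) + H(Y) = 1.89 + 0.98 = 2.87

2.87 bits


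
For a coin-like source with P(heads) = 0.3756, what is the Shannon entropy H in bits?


H = -p*log2(p) - (1-p)*log2(1-p). -0.3756*log2(0.3756) = 0.530622; -0.6244*log2(0.6244) = 0.424253. H = 0.530622 + 0.424253 = 0.9549

0.9549 bits


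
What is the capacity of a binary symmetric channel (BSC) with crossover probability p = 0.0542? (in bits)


H(p) = -p*log2(p) - (1-p)*log2(1-p) = -0.0542*log2(0.0542) - 0.9458*log2(0.9458) = 0.227942 + 0.076036 = 0.304. C = 1 - H(p) = 1 - 0.304 = 0.696

0.696 bits


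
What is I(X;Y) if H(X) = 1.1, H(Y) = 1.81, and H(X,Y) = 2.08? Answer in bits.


I(X;Y) = H(X) + H(Y) - H(X,Y) = 1.1 + 1.81 - 2.08 = 0.83

0.83 bits


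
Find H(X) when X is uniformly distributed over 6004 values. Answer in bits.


H = log2(n) = log2(6004) = 12.5517

12.5517 bits


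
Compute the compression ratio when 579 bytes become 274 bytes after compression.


Ratio = original / compressed = 579 / 274 = 2.1131

2.1131


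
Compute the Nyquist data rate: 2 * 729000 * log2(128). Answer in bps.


Rate = 2 * B * log2(M) = 2 * 729000 * 7.0 = 10206000.0

10206000.0 bps


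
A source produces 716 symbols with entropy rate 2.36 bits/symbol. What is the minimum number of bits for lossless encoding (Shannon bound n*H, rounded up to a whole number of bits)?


Minimum bits >= n * H = 716 * 2.36 = 1689.76, rounded up to a whole number of bits = 1690

1690 bits


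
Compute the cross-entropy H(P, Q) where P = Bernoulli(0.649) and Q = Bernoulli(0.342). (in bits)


H(P,Q) = -p*log2(q) - (1-p)*log2(1-q). -0.649*log2(0.342) = 1.004608; -0.351*log2(0.658) = 0.211948. H(P,Q) = 1.004608 + 0.211948 = 1.2166

1.2166 bits


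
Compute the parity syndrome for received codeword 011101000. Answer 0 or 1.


Syndrome = XOR of all bits = 0 XOR 1 XOR 1 XOR 1 XOR 0 XOR 1 XOR 0 XOR 0 XOR 0 = 0

0


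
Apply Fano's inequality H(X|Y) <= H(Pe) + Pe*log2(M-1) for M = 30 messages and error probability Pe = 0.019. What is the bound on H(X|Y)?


H(Pe) = -Pe*log2(Pe) - (1-Pe)*log2(1-Pe) = -0.019*log2(0.019) - 0.981*log2(0.981) = 0.108639 + 0.027149 = 0.1358. Pe*log2(M-1) = 0.019*log2(29) = 0.092302. Bound = H(Pe) + Pe*log2(M-1) = 0.108639 + 0.027149 + 0.092302 = 0.2281

0.2281 bits


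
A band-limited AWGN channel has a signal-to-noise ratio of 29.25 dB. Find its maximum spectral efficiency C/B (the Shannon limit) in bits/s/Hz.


SNR_linear = 10^(29.25/10) = 841.3951; C/B = log2(1 + SNR_linear) = log2(1 + 841.3951) = 9.7184

9.7184 bits/s/Hz


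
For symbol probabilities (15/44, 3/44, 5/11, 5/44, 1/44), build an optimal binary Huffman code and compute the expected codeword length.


Huffman construction (repeatedly merge the two least-probable nodes; each merge adds 1 bit to every symbol beneath it): 1/44 + 3/44 = 1/11; 1/11 + 5/44 = 9/44; 9/44 + 15/44 = 6/11; 5/11 + 6/11 = 1. Resulting codeword lengths (in the order the probabilities were given): (2, 4, 1, 3, 4). L_avg = sum(p_i * l_i) = 15/44*2 + 3/44*4 + 5/11*1 + 5/44*3 + 1/44*4 = 81/44 = 1.8409

1.8409 bits


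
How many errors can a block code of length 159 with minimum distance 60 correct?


Correction capability = floor((d-1)/2) = floor((60-1)/2) = 29

29 errors


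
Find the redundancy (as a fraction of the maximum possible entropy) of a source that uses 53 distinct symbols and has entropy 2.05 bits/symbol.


H_max = log2(K) = log2(53) = 5.7279 bits/symbol. Redundancy = 1 - H/H_max = 1 - 2.05/5.7279 = 1 - 0.3579 = 0.6421

0.6421


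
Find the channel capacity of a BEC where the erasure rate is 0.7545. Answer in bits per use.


C = 1 - epsilon = 1 - 0.7545 = 0.2455

0.2455 bits


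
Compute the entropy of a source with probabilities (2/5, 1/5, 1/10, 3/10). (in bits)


H = -sum(p_i * log2(p_i)). Terms: -(2/5)*log2(2/5) = 0.528771; -(1/5)*log2(1/5) = 0.464386; -(1/10)*log2(1/10) = 0.332193; -(3/10)*log2(3/10) = 0.521090. H = 0.528771 + 0.464386 + 0.332193 + 0.521090 = 1.8464

1.8464 bits


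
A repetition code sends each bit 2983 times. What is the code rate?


Rate = k/n = 1/2983

1/2983


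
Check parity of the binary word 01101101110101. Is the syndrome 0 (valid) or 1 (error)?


Syndrome = XOR of all bits = 0 XOR 1 XOR 1 XOR 0 XOR 1 XOR 1 XOR 0 XOR 1 XOR 1 XOR 1 XOR 0 XOR 1 XOR 0 XOR 1 = 1

1


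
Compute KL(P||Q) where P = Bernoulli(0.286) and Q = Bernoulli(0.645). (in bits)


KL = p*log2(p/q) + (1-p)*log2((1-p)/(1-q)) = 0.286*log2(0.286/0.645) + 0.714*log2(0.714/0.355) = 0.3842

0.3842 bits


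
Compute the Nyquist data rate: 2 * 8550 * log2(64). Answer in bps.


Rate = 2 * B * log2(M) = 2 * 8550 * 6.0 = 102600.0

102600.0 bps


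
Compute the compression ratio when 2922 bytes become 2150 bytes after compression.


Ratio = original / compressed = 2922 / 2150 = 1.3591

1.3591


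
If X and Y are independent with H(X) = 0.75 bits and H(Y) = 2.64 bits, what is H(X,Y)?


For independent variables, H(X,Y) = H(X) + H(Y) = 0.75 + 2.64 = 3.39

3.39 bits


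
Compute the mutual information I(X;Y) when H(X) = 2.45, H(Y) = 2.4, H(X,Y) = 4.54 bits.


I(X;Y) = H(X) + H(Y) - H(X,Y) = 2.45 + 2.4 - 4.54 = 0.31

0.31 bits


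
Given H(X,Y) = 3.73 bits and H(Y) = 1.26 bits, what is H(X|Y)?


H(X|Y) = H(X,Y) - H(Y) = 3.73 - 1.26 = 2.47

2.47 bits


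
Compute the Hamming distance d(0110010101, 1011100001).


Count differing positions: ^ ^ . ^ ^ ^ . ^ . . = 6 differences

6


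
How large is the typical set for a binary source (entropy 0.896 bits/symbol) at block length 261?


log2|A_typical| = nH = 261 * 0.896 = 233.856, so |A_typical| ~ 2^233.856 = 2.498e+70

2.498e+70


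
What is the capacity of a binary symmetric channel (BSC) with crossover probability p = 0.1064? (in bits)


H(p) = -p*log2(p) - (1-p)*log2(1-p) = -0.1064*log2(0.1064) - 0.8936*log2(0.8936) = 0.343931 + 0.145030 = 0.489. C = 1 - H(p) = 1 - 0.489 = 0.511

0.511 bits


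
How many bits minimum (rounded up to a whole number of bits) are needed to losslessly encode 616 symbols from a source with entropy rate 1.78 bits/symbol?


Minimum bits >= n * H = 616 * 1.78 = 1096.48, rounded up to a whole number of bits = 1097

1097 bits


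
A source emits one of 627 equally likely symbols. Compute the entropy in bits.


H = log2(n) = log2(627) = 9.2923

9.2923 bits


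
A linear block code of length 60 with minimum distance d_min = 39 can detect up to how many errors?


Detection capability = d_min - 1 = 39 - 1 = 38

38 errors


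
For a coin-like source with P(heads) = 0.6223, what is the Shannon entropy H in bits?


H = -p*log2(p) - (1-p)*log2(1-p). -0.6223*log2(0.6223) = 0.425851; -0.3777*log2(0.3777) = 0.530550. H = 0.425851 + 0.530550 = 0.9564

0.9564 bits


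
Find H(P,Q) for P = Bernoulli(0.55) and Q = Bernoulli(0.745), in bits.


H(P,Q) = -p*log2(q) - (1-p)*log2(1-q). -0.55*log2(0.745) = 0.233578; -0.45*log2(0.255) = 0.887144. H(P,Q) = 0.233578 + 0.887144 = 1.1207

1.1207 bits


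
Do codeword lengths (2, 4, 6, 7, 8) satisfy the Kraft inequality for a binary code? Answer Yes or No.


Kraft sum = sum(2^(-l_i)) = 0.3398, need <= 1. Result: satisfied (a binary prefix-free code with these lengths exists)

Yes


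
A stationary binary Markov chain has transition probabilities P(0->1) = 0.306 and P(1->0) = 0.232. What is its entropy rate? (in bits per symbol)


Stationary distribution: pi_0 = p10/(p01+p10) = 0.4312, pi_1 = 0.5688. Entropy rate H' = pi_0*H(p01) + pi_1*H(p10) = 0.4312*0.8885 + 0.5688*0.7815 = 0.8276

0.8276 bits/symbol


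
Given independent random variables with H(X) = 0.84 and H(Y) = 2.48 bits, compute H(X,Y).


For independent variables, H(X,Y) = H(X) + H(Y) = 0.84 + 2.48 = 3.32

3.32 bits


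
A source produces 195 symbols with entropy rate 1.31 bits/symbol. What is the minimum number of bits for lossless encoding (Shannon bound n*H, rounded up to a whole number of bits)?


Minimum bits >= n * H = 195 * 1.31 = 255.45, rounded up to a whole number of bits = 256

256 bits


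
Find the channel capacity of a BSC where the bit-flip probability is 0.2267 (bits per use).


H(p) = -p*log2(p) - (1-p)*log2(1-p) = -0.2267*log2(0.2267) - 0.7733*log2(0.7733) = 0.485397 + 0.286817 = 0.7722. C = 1 - H(p) = 1 - 0.7722 = 0.2278

0.2278 bits


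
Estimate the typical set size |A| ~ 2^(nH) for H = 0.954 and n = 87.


log2|A_typical| = nH = 87 * 0.954 = 82.998, so |A_typical| ~ 2^82.998 = 9.658e+24

9.658e+24


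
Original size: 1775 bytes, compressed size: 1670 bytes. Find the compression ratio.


Ratio = original / compressed = 1775 / 1670 = 1.0629

1.0629


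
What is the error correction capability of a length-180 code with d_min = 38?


Correction capability = floor((d-1)/2) = floor((38-1)/2) = 18

18 errors


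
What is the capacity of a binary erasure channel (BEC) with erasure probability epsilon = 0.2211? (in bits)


C = 1 - epsilon = 1 - 0.2211 = 0.7789

0.7789 bits


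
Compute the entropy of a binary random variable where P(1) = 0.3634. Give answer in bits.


H = -p*log2(p) - (1-p)*log2(1-p). -0.3634*log2(0.3634) = 0.530698; -0.6366*log2(0.6366) = 0.414771. H = 0.530698 + 0.414771 = 0.9455

0.9455 bits


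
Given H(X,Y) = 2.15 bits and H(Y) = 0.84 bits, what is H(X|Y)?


H(X|Y) = H(X,Y) - H(Y) = 2.15 - 0.84 = 1.31

1.31 bits


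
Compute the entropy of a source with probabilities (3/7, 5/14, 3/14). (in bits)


H = -sum(p_i * log2(p_i)). Terms: -(3/7)*log2(3/7) = 0.523882; -(5/14)*log2(5/14) = 0.530510; -(3/14)*log2(3/14) = 0.476227. H = 0.523882 + 0.530510 + 0.476227 = 1.5306

1.5306 bits


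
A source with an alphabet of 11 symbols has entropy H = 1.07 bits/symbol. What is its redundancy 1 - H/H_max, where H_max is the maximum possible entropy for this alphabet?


H_max = log2(K) = log2(11) = 3.4594 bits/symbol. Redundancy = 1 - H/H_max = 1 - 1.07/3.4594 = 1 - 0.3093 = 0.6907

0.6907


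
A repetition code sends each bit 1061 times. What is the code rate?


Rate = k/n = 1/1061

1/1061


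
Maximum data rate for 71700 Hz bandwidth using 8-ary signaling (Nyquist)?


Rate = 2 * B * log2(M) = 2 * 71700 * 3.0 = 430200.0

430200.0 bps


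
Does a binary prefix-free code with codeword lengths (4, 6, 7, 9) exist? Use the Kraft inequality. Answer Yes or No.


Kraft sum = sum(2^(-l_i)) = 0.0879, need <= 1. Result: satisfied (a binary prefix-free code with these lengths exists)

Yes


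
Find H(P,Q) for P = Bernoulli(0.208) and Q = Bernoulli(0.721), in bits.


H(P,Q) = -p*log2(q) - (1-p)*log2(1-q). -0.208*log2(0.721) = 0.098161; -0.792*log2(0.279) = 1.458597. H(P,Q) = 0.098161 + 1.458597 = 1.5568

1.5568 bits
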